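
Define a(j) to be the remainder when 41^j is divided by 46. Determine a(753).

3

a(1) = 41, a(2) = 25, a(3) = 13, a(4) = 27, a(5) = 3, a(6) = 31, a(7) = 29, a(8) = 39, a(9) = 35, a(10) = 9, a(11) = 1, a(12) = 41.
The sequence repeats with period 11.
So a(753) = a(1 + ((753-1) mod 11)) = a(5) = 3.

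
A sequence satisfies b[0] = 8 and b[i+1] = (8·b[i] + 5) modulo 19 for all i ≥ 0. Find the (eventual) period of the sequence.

6

We have b[0] = 8,  b[1] = 12,  b[2] = 6,  b[3] = 15,  b[4] = 11,  b[5] = 17,  b[6] = 8.
Since b[6] = b[0] = 8, the sequence is periodic with period 6.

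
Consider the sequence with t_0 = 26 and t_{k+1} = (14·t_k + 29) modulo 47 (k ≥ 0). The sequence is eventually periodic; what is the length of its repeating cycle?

Computing terms: t_0 = 26, t_1 = 17, t_2 = 32, t_3 = 7, t_4 = 33, t_5 = 21, t_6 = 41, t_7 = 39, t_8 = 11, t_9 = 42, t_{10} = 6, t_{11} = 19, t_{12} = 13, t_{13} = 23, t_{14} = 22, t_{15} = 8, t_{16} = 0, t_{17} = 29, t_{18} = 12, t_{19} = 9, t_{20} = 14, t_{21} = 37, t_{22} = 30, t_{23} = 26.
Since t_{23} = t_0 = 26, the sequence is periodic with period 23.

23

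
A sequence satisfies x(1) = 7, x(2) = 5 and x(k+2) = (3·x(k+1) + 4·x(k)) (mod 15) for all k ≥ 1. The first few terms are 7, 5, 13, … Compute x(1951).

7

Computing terms: x(1) = 7; x(2) = 5; x(3) = 13; x(4) = 14; x(5) = 4; x(6) = 8; x(7) = 10; x(8) = 2; x(9) = 1; x(10) = 11; x(11) = 7; x(12) = 5.
Since (x(11), x(12)) = (x(1), x(2)) = (7, 5) (two consecutive terms determine the rest), the sequence is periodic with period 10.
So x(1951) = x(1 + ((1951-1) mod 10)) = x(1) = 7.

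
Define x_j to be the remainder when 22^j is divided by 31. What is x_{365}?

Computing terms: x_1 = 22, x_2 = 19, x_3 = 15, x_4 = 20, x_5 = 6, x_6 = 8, x_7 = 21, x_8 = 28, x_9 = 27, x_{10} = 5, x_{11} = 17, x_{12} = 2, x_{13} = 13, x_{14} = 7, x_{15} = 30, x_{16} = 9, x_{17} = 12, x_{18} = 16, x_{19} = 11, x_{20} = 25, x_{21} = 23, x_{22} = 10, x_{23} = 3, x_{24} = 4, x_{25} = 26, x_{26} = 14, x_{27} = 29, x_{28} = 18, x_{29} = 24, x_{30} = 1, x_{31} = 22.
The sequence repeats with period 30.
(365 - 1) mod 30 = 4, so x_{365} = x_5 = 6.

6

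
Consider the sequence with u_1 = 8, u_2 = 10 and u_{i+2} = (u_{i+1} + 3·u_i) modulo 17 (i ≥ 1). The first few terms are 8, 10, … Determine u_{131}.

0

Listing terms: u_1 = 8, u_2 = 10, u_3 = 0, u_4 = 13, u_5 = 13, u_6 = 1, u_7 = 6, u_8 = 9, u_9 = 10, u_{10} = 3, u_{11} = 16, u_{12} = 8, u_{13} = 5, u_{14} = 12, u_{15} = 10, u_{16} = 12, u_{17} = 8, u_{18} = 10.
Since (u_{17}, u_{18}) = (u_1, u_2) = (8, 10) (two consecutive terms determine the rest), the sequence is periodic with period 16.
(131 - 1) mod 16 = 2, so u_{131} = u_3 = 0.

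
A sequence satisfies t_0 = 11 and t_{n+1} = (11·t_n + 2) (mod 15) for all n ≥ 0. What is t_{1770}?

11

We have t_0 = 11,  t_1 = 3,  t_2 = 5,  t_3 = 12,  t_4 = 14,  t_5 = 6,  t_6 = 8,  t_7 = 0,  t_8 = 2,  t_9 = 9,  t_{10} = 11.
Since t_{10} = t_0 = 11, the sequence is periodic with period 10.
(1770 - 0) mod 10 = 0, so t_{1770} = t_0 = 11.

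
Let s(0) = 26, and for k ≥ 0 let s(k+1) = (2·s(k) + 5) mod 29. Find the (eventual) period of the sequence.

We have s(0) = 26; s(1) = 28; s(2) = 3; s(3) = 11; s(4) = 27; s(5) = 1; s(6) = 7; s(7) = 19; s(8) = 14; s(9) = 4; s(10) = 13; s(11) = 2; s(12) = 9; s(13) = 23; s(14) = 22; s(15) = 20; s(16) = 16; s(17) = 8; s(18) = 21; s(19) = 18; s(20) = 12; s(21) = 0; s(22) = 5; s(23) = 15; s(24) = 6; s(25) = 17; s(26) = 10; s(27) = 25; s(28) = 26.
The sequence repeats with period 28.

28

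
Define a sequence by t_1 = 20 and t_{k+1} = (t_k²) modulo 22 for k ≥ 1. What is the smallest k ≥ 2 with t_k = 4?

Computing terms: t_1 = 20, t_2 = 4, t_3 = 16, t_4 = 14, t_5 = 20.
Since t_5 = t_1 = 20, the sequence is periodic with period 4.
The value 4 first appears (with k ≥ 2) at t_2.

2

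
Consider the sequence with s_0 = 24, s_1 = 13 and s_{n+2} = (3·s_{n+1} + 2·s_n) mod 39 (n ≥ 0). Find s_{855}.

14

Computing terms: s_0 = 24; s_1 = 13; s_2 = 9; s_3 = 14; s_4 = 21; s_5 = 13; s_6 = 3; s_7 = 35; s_8 = 33; s_9 = 13; s_{10} = 27; s_{11} = 29; s_{12} = 24; s_{13} = 13.
Since (s_{12}, s_{13}) = (s_0, s_1) = (24, 13) (two consecutive terms determine the rest), the sequence is periodic with period 12.
(855 - 0) mod 12 = 3, so s_{855} = s_3 = 14.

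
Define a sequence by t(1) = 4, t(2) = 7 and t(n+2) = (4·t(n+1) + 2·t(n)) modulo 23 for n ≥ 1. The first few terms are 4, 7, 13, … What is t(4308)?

15

Computing terms: t(1) = 4,  t(2) = 7,  t(3) = 13,  t(4) = 20,  t(5) = 14,  t(6) = 4,  t(7) = 21,  t(8) = 0,  t(9) = 19,  t(10) = 7,  t(11) = 20,  t(12) = 2,  t(13) = 2,  t(14) = 12,  t(15) = 6,  t(16) = 2,  t(17) = 20,  t(18) = 15,  t(19) = 8,  t(20) = 16,  t(21) = 11,  t(22) = 7,  t(23) = 4,  t(24) = 7.
Since (t(23), t(24)) = (t(1), t(2)) = (4, 7) (two consecutive terms determine the rest), the sequence is periodic with period 22.
(4308 - 1) mod 22 = 17, so t(4308) = t(18) = 15.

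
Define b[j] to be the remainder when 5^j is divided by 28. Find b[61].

We have b[1] = 5, b[2] = 25, b[3] = 13, b[4] = 9, b[5] = 17, b[6] = 1, b[7] = 5.
Since b[7] = b[1] = 5, the sequence is periodic with period 6.
(61 - 1) mod 6 = 0, so b[61] = b[1] = 5.

5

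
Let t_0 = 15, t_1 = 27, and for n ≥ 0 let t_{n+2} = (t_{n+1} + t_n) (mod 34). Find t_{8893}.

27

We have t_0 = 15,  t_1 = 27,  t_2 = 8,  t_3 = 1,  t_4 = 9,  t_5 = 10,  t_6 = 19,  t_7 = 29,  t_8 = 14,  t_9 = 9,  t_{10} = 23,  t_{11} = 32,  t_{12} = 21,  t_{13} = 19,  t_{14} = 6,  t_{15} = 25,  t_{16} = 31,  t_{17} = 22,  t_{18} = 19,  t_{19} = 7,  t_{20} = 26,  t_{21} = 33,  t_{22} = 25,  t_{23} = 24,  t_{24} = 15,  t_{25} = 5,  t_{26} = 20,  t_{27} = 25,  t_{28} = 11,  t_{29} = 2,  t_{30} = 13,  t_{31} = 15,  t_{32} = 28,  t_{33} = 9,  t_{34} = 3,  t_{35} = 12,  t_{36} = 15,  t_{37} = 27.
Since (t_{36}, t_{37}) = (t_0, t_1) = (15, 27) (two consecutive terms determine the rest), the sequence is periodic with period 36.
(8893 - 0) mod 36 = 1, so t_{8893} = t_1 = 27.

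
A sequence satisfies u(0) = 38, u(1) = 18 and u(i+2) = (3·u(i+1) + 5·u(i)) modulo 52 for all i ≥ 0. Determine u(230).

Computing terms: u(0) = 38; u(1) = 18; u(2) = 36; u(3) = 42; u(4) = 46; u(5) = 36; u(6) = 26; u(7) = 50; u(8) = 20; u(9) = 50; u(10) = 42; u(11) = 12; u(12) = 38; u(13) = 18.
Since (u(12), u(13)) = (u(0), u(1)) = (38, 18) (two consecutive terms determine the rest), the sequence is periodic with period 12.
(230 - 0) mod 12 = 2, so u(230) = u(2) = 36.

36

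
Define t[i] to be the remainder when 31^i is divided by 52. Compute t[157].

31

We have t[0] = 1, t[1] = 31, t[2] = 25, t[3] = 47, t[4] = 1.
Since t[4] = t[0] = 1, the sequence is periodic with period 4.
So t[157] = t[0 + ((157-0) mod 4)] = t[1] = 31.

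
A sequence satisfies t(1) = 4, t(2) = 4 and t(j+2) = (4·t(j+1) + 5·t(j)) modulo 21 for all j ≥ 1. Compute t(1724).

4

Computing terms: t(1) = 4, t(2) = 4, t(3) = 15, t(4) = 17, t(5) = 17, t(6) = 6, t(7) = 4, t(8) = 4.
Since (t(7), t(8)) = (t(1), t(2)) = (4, 4) (two consecutive terms determine the rest), the sequence is periodic with period 6.
So t(1724) = t(1 + ((1724-1) mod 6)) = t(2) = 4.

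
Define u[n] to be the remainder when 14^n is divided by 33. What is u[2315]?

23

Listing terms: u[0] = 1; u[1] = 14; u[2] = 31; u[3] = 5; u[4] = 4; u[5] = 23; u[6] = 25; u[7] = 20; u[8] = 16; u[9] = 26; u[10] = 1.
Since u[10] = u[0] = 1, the sequence is periodic with period 10.
So u[2315] = u[0 + ((2315-0) mod 10)] = u[5] = 23.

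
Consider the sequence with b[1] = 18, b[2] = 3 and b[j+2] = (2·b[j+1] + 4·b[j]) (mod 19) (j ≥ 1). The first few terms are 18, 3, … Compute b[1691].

11

Listing terms: b[1] = 18; b[2] = 3; b[3] = 2; b[4] = 16; b[5] = 2; b[6] = 11; b[7] = 11; b[8] = 9; b[9] = 5; b[10] = 8; b[11] = 17; b[12] = 9; b[13] = 10; b[14] = 18; b[15] = 0; b[16] = 15; b[17] = 11; b[18] = 6; b[19] = 18; b[20] = 3.
The sequence repeats with period 18.
So b[1691] = b[1 + ((1691-1) mod 18)] = b[17] = 11.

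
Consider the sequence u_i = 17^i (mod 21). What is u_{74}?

u_0 = 1, u_1 = 17, u_2 = 16, u_3 = 20, u_4 = 4, u_5 = 5, u_6 = 1.
The sequence repeats with period 6.
(74 - 0) mod 6 = 2, so u_{74} = u_2 = 16.

16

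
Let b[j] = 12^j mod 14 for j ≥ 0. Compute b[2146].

2

Listing terms: b[0] = 1, b[1] = 12, b[2] = 4, b[3] = 6, b[4] = 2, b[5] = 10, b[6] = 8, b[7] = 12.
Since b[7] = b[1] = 12, the sequence is eventually periodic: after a pre-period of length 1 it cycles with period 6.
For j ≥ 1, b[j] depends only on (j - 1) mod 6. (2146 - 1) mod 6 = 3, so b[2146] = b[4] = 2.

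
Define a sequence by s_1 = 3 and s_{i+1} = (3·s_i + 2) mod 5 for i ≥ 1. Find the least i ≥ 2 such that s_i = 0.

3

We have s_1 = 3; s_2 = 1; s_3 = 0; s_4 = 2; s_5 = 3.
The sequence repeats with period 4.
The value 0 first appears (with i ≥ 2) at s_3.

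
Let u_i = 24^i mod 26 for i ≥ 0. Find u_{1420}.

16

u_0 = 1, u_1 = 24, u_2 = 4, u_3 = 18, u_4 = 16, u_5 = 20, u_6 = 12, u_7 = 2, u_8 = 22, u_9 = 8, u_{10} = 10, u_{11} = 6, u_{12} = 14, u_{13} = 24.
Since u_{13} = u_1 = 24, the sequence is eventually periodic: after a pre-period of length 1 it cycles with period 12.
For i ≥ 1, u_i depends only on (i - 1) mod 12. (1420 - 1) mod 12 = 3, so u_{1420} = u_4 = 16.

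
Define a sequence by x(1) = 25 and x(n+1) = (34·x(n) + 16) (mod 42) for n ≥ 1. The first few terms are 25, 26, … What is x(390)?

Listing terms: x(1) = 25,  x(2) = 26,  x(3) = 18,  x(4) = 40,  x(5) = 32,  x(6) = 12,  x(7) = 4,  x(8) = 26.
Since x(8) = x(2) = 26, the sequence is eventually periodic: after a pre-period of length 1 it cycles with period 6.
For n ≥ 2, x(n) depends only on (n - 2) mod 6. (390 - 2) mod 6 = 4, so x(390) = x(6) = 12.

12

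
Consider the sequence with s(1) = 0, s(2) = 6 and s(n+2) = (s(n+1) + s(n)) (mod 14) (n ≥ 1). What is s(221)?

10

Computing terms: s(1) = 0,  s(2) = 6,  s(3) = 6,  s(4) = 12,  s(5) = 4,  s(6) = 2,  s(7) = 6,  s(8) = 8,  s(9) = 0,  s(10) = 8,  s(11) = 8,  s(12) = 2,  s(13) = 10,  s(14) = 12,  s(15) = 8,  s(16) = 6,  s(17) = 0,  s(18) = 6.
The sequence repeats with period 16.
So s(221) = s(1 + ((221-1) mod 16)) = s(13) = 10.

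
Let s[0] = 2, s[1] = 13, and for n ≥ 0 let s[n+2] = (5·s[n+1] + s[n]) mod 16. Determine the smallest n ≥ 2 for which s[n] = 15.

s[0] = 2, s[1] = 13, s[2] = 3, s[3] = 12, s[4] = 15, s[5] = 7, s[6] = 2, s[7] = 1, s[8] = 7, s[9] = 4, s[10] = 11, s[11] = 11, s[12] = 2, s[13] = 5, s[14] = 11, s[15] = 12, s[16] = 7, s[17] = 15, s[18] = 2, s[19] = 9, s[20] = 15, s[21] = 4, s[22] = 3, s[23] = 3, s[24] = 2, s[25] = 13.
Since (s[24], s[25]) = (s[0], s[1]) = (2, 13) (two consecutive terms determine the rest), the sequence is periodic with period 24.
The value 15 first appears (with n ≥ 2) at s[4].

4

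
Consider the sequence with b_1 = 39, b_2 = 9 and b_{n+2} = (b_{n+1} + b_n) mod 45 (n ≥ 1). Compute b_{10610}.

We have b_1 = 39; b_2 = 9; b_3 = 3; b_4 = 12; b_5 = 15; b_6 = 27; b_7 = 42; b_8 = 24; b_9 = 21; b_{10} = 0; b_{11} = 21; b_{12} = 21; b_{13} = 42; b_{14} = 18; b_{15} = 15; b_{16} = 33; b_{17} = 3; b_{18} = 36; b_{19} = 39; b_{20} = 30; b_{21} = 24; b_{22} = 9; b_{23} = 33; b_{24} = 42; b_{25} = 30; b_{26} = 27; b_{27} = 12; b_{28} = 39; b_{29} = 6; b_{30} = 0; b_{31} = 6; b_{32} = 6; b_{33} = 12; b_{34} = 18; b_{35} = 30; b_{36} = 3; b_{37} = 33; b_{38} = 36; b_{39} = 24; b_{40} = 15; b_{41} = 39; b_{42} = 9.
Since (b_{41}, b_{42}) = (b_1, b_2) = (39, 9) (two consecutive terms determine the rest), the sequence is periodic with period 40.
(10610 - 1) mod 40 = 9, so b_{10610} = b_{10} = 0.

0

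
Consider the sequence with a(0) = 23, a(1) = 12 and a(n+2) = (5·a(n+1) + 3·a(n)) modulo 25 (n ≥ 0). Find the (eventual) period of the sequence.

40

a(0) = 23,  a(1) = 12,  a(2) = 4,  a(3) = 6,  a(4) = 17,  a(5) = 3,  a(6) = 16,  a(7) = 14,  a(8) = 18,  a(9) = 7,  a(10) = 14,  a(11) = 16,  a(12) = 22,  a(13) = 8,  a(14) = 6,  a(15) = 4,  a(16) = 13,  a(17) = 2,  a(18) = 24,  a(19) = 1,  a(20) = 2,  a(21) = 13,  a(22) = 21,  a(23) = 19,  a(24) = 8,  a(25) = 22,  a(26) = 9,  a(27) = 11,  a(28) = 7,  a(29) = 18,  a(30) = 11,  a(31) = 9,  a(32) = 3,  a(33) = 17,  a(34) = 19,  a(35) = 21,  a(36) = 12,  a(37) = 23,  a(38) = 1,  a(39) = 24,  a(40) = 23,  a(41) = 12.
The sequence repeats with period 40.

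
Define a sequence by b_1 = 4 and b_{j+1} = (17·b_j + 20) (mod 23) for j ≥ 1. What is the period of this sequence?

22

Listing terms: b_1 = 4; b_2 = 19; b_3 = 21; b_4 = 9; b_5 = 12; b_6 = 17; b_7 = 10; b_8 = 6; b_9 = 7; b_{10} = 1; b_{11} = 14; b_{12} = 5; b_{13} = 13; b_{14} = 11; b_{15} = 0; b_{16} = 20; b_{17} = 15; b_{18} = 22; b_{19} = 3; b_{20} = 2; b_{21} = 8; b_{22} = 18; b_{23} = 4.
The sequence repeats with period 22.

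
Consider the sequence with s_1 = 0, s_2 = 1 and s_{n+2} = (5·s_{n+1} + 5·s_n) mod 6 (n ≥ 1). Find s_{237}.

5

s_1 = 0, s_2 = 1, s_3 = 5, s_4 = 0, s_5 = 1.
Since (s_4, s_5) = (s_1, s_2) = (0, 1) (two consecutive terms determine the rest), the sequence is periodic with period 3.
So s_{237} = s_{1 + ((237-1) mod 3)} = s_3 = 5.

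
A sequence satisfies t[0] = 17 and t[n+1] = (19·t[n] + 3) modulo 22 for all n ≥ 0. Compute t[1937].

Computing terms: t[0] = 17, t[1] = 18, t[2] = 15, t[3] = 2, t[4] = 19, t[5] = 12, t[6] = 11, t[7] = 14, t[8] = 5, t[9] = 10, t[10] = 17.
The sequence repeats with period 10.
(1937 - 0) mod 10 = 7, so t[1937] = t[7] = 14.

14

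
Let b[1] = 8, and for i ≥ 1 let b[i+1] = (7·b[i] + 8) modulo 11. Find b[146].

We have b[1] = 8, b[2] = 9, b[3] = 5, b[4] = 10, b[5] = 1, b[6] = 4, b[7] = 3, b[8] = 7, b[9] = 2, b[10] = 0, b[11] = 8.
The sequence repeats with period 10.
(146 - 1) mod 10 = 5, so b[146] = b[6] = 4.

4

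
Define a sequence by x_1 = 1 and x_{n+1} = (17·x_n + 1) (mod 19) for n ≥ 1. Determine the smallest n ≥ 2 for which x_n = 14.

4

We have x_1 = 1; x_2 = 18; x_3 = 3; x_4 = 14; x_5 = 11; x_6 = 17; x_7 = 5; x_8 = 10; x_9 = 0; x_{10} = 1.
The sequence repeats with period 9.
The value 14 first appears (with n ≥ 2) at x_4.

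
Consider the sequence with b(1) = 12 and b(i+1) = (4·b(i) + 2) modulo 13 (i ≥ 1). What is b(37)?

12

Listing terms: b(1) = 12; b(2) = 11; b(3) = 7; b(4) = 4; b(5) = 5; b(6) = 9; b(7) = 12.
Since b(7) = b(1) = 12, the sequence is periodic with period 6.
So b(37) = b(1 + ((37-1) mod 6)) = b(1) = 12.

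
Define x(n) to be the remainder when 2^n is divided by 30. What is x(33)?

We have x(0) = 1,  x(1) = 2,  x(2) = 4,  x(3) = 8,  x(4) = 16,  x(5) = 2.
Since x(5) = x(1) = 2, the sequence is eventually periodic: after a pre-period of length 1 it cycles with period 4.
For n ≥ 1, x(n) depends only on (n - 1) mod 4. (33 - 1) mod 4 = 0, so x(33) = x(1) = 2.

2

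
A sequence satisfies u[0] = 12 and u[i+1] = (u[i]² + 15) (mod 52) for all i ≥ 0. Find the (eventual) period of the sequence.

u[0] = 12,  u[1] = 3,  u[2] = 24,  u[3] = 19,  u[4] = 12.
The sequence repeats with period 4.

4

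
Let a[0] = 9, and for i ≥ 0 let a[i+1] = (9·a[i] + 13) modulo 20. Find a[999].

4

a[0] = 9,  a[1] = 14,  a[2] = 19,  a[3] = 4,  a[4] = 9.
The sequence repeats with period 4.
So a[999] = a[0 + ((999-0) mod 4)] = a[3] = 4.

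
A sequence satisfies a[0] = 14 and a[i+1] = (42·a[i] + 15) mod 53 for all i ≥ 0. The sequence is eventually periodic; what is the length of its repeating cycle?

We have a[0] = 14; a[1] = 20; a[2] = 7; a[3] = 44; a[4] = 8; a[5] = 33; a[6] = 23; a[7] = 27; a[8] = 36; a[9] = 43; a[10] = 19; a[11] = 18; a[12] = 29; a[13] = 14.
Since a[13] = a[0] = 14, the sequence is periodic with period 13.

13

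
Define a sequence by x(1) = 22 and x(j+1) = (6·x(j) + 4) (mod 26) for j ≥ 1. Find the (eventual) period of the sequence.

We have x(1) = 22; x(2) = 6; x(3) = 14; x(4) = 10; x(5) = 12; x(6) = 24; x(7) = 18; x(8) = 8; x(9) = 0; x(10) = 4; x(11) = 2; x(12) = 16; x(13) = 22.
Since x(13) = x(1) = 22, the sequence is periodic with period 12.

12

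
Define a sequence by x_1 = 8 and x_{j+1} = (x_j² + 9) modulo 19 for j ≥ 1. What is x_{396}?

x_1 = 8,  x_2 = 16,  x_3 = 18,  x_4 = 10,  x_5 = 14,  x_6 = 15,  x_7 = 6,  x_8 = 7,  x_9 = 1,  x_{10} = 10.
Since x_{10} = x_4 = 10, the sequence is eventually periodic: after a pre-period of length 3 it cycles with period 6.
For j ≥ 4, x_j depends only on (j - 4) mod 6. (396 - 4) mod 6 = 2, so x_{396} = x_6 = 15.

15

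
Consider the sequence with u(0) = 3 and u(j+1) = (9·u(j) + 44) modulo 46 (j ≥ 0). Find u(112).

u(0) = 3; u(1) = 25; u(2) = 39; u(3) = 27; u(4) = 11; u(5) = 5; u(6) = 43; u(7) = 17; u(8) = 13; u(9) = 23; u(10) = 21; u(11) = 3.
Since u(11) = u(0) = 3, the sequence is periodic with period 11.
(112 - 0) mod 11 = 2, so u(112) = u(2) = 39.

39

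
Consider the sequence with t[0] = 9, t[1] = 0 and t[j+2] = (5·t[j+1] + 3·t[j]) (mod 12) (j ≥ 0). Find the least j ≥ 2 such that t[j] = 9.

5

We have t[0] = 9,  t[1] = 0,  t[2] = 3,  t[3] = 3,  t[4] = 0,  t[5] = 9,  t[6] = 9,  t[7] = 0.
The sequence repeats with period 6.
The value 9 first appears (with j ≥ 2) at t[5].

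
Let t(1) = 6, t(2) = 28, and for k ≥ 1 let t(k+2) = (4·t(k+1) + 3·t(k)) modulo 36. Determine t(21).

22

t(1) = 6,  t(2) = 28,  t(3) = 22,  t(4) = 28,  t(5) = 34,  t(6) = 4,  t(7) = 10,  t(8) = 16,  t(9) = 22,  t(10) = 28.
Since (t(9), t(10)) = (t(3), t(4)) = (22, 28) (two consecutive terms determine the rest), the sequence is eventually periodic: after a pre-period of length 2 it cycles with period 6.
For k ≥ 3, t(k) depends only on (k - 3) mod 6. (21 - 3) mod 6 = 0, so t(21) = t(3) = 22.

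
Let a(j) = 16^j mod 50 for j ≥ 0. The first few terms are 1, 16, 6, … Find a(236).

Listing terms: a(0) = 1, a(1) = 16, a(2) = 6, a(3) = 46, a(4) = 36, a(5) = 26, a(6) = 16.
Since a(6) = a(1) = 16, the sequence is eventually periodic: after a pre-period of length 1 it cycles with period 5.
For j ≥ 1, a(j) depends only on (j - 1) mod 5. (236 - 1) mod 5 = 0, so a(236) = a(1) = 16.

16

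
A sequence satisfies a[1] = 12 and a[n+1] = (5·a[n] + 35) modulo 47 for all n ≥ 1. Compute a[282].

22

a[1] = 12, a[2] = 1, a[3] = 40, a[4] = 0, a[5] = 35, a[6] = 22, a[7] = 4, a[8] = 8, a[9] = 28, a[10] = 34, a[11] = 17, a[12] = 26, a[13] = 24, a[14] = 14, a[15] = 11, a[16] = 43, a[17] = 15, a[18] = 16, a[19] = 21, a[20] = 46, a[21] = 30, a[22] = 44, a[23] = 20, a[24] = 41, a[25] = 5, a[26] = 13, a[27] = 6, a[28] = 18, a[29] = 31, a[30] = 2, a[31] = 45, a[32] = 25, a[33] = 19, a[34] = 36, a[35] = 27, a[36] = 29, a[37] = 39, a[38] = 42, a[39] = 10, a[40] = 38, a[41] = 37, a[42] = 32, a[43] = 7, a[44] = 23, a[45] = 9, a[46] = 33, a[47] = 12.
The sequence repeats with period 46.
(282 - 1) mod 46 = 5, so a[282] = a[6] = 22.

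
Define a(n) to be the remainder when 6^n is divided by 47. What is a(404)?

34

a(1) = 6, a(2) = 36, a(3) = 28, a(4) = 27, a(5) = 21, a(6) = 32, a(7) = 4, a(8) = 24, a(9) = 3, a(10) = 18, a(11) = 14, a(12) = 37, a(13) = 34, a(14) = 16, a(15) = 2, a(16) = 12, a(17) = 25, a(18) = 9, a(19) = 7, a(20) = 42, a(21) = 17, a(22) = 8, a(23) = 1, a(24) = 6.
Since a(24) = a(1) = 6, the sequence is periodic with period 23.
(404 - 1) mod 23 = 12, so a(404) = a(13) = 34.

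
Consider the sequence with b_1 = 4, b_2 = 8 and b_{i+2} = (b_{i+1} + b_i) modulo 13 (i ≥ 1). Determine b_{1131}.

Listing terms: b_1 = 4, b_2 = 8, b_3 = 12, b_4 = 7, b_5 = 6, b_6 = 0, b_7 = 6, b_8 = 6, b_9 = 12, b_{10} = 5, b_{11} = 4, b_{12} = 9, b_{13} = 0, b_{14} = 9, b_{15} = 9, b_{16} = 5, b_{17} = 1, b_{18} = 6, b_{19} = 7, b_{20} = 0, b_{21} = 7, b_{22} = 7, b_{23} = 1, b_{24} = 8, b_{25} = 9, b_{26} = 4, b_{27} = 0, b_{28} = 4, b_{29} = 4, b_{30} = 8.
The sequence repeats with period 28.
So b_{1131} = b_{1 + ((1131-1) mod 28)} = b_{11} = 4.

4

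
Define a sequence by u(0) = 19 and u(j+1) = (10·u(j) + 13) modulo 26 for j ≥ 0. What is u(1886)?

Listing terms: u(0) = 19; u(1) = 21; u(2) = 15; u(3) = 7; u(4) = 5; u(5) = 11; u(6) = 19.
The sequence repeats with period 6.
(1886 - 0) mod 6 = 2, so u(1886) = u(2) = 15.

15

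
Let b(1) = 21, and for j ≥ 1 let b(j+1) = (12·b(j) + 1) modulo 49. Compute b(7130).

Listing terms: b(1) = 21, b(2) = 8, b(3) = 48, b(4) = 38, b(5) = 16, b(6) = 46, b(7) = 14, b(8) = 22, b(9) = 20, b(10) = 45, b(11) = 2, b(12) = 25, b(13) = 7, b(14) = 36, b(15) = 41, b(16) = 3, b(17) = 37, b(18) = 4, b(19) = 0, b(20) = 1, b(21) = 13, b(22) = 10, b(23) = 23, b(24) = 32, b(25) = 42, b(26) = 15, b(27) = 34, b(28) = 17, b(29) = 9, b(30) = 11, b(31) = 35, b(32) = 29, b(33) = 6, b(34) = 24, b(35) = 44, b(36) = 39, b(37) = 28, b(38) = 43, b(39) = 27, b(40) = 31, b(41) = 30, b(42) = 18, b(43) = 21.
The sequence repeats with period 42.
(7130 - 1) mod 42 = 31, so b(7130) = b(32) = 29.

29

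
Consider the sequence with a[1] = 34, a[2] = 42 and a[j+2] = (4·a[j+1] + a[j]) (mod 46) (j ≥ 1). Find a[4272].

44

We have a[1] = 34; a[2] = 42; a[3] = 18; a[4] = 22; a[5] = 14; a[6] = 32; a[7] = 4; a[8] = 2; a[9] = 12; a[10] = 4; a[11] = 28; a[12] = 24; a[13] = 32; a[14] = 14; a[15] = 42; a[16] = 44; a[17] = 34; a[18] = 42.
Since (a[17], a[18]) = (a[1], a[2]) = (34, 42) (two consecutive terms determine the rest), the sequence is periodic with period 16.
So a[4272] = a[1 + ((4272-1) mod 16)] = a[16] = 44.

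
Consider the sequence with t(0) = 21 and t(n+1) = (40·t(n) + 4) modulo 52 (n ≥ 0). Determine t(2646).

Computing terms: t(0) = 21,  t(1) = 12,  t(2) = 16,  t(3) = 20,  t(4) = 24,  t(5) = 28,  t(6) = 32,  t(7) = 36,  t(8) = 40,  t(9) = 44,  t(10) = 48,  t(11) = 0,  t(12) = 4,  t(13) = 8,  t(14) = 12.
Since t(14) = t(1) = 12, the sequence is eventually periodic: after a pre-period of length 1 it cycles with period 13.
For n ≥ 1, t(n) depends only on (n - 1) mod 13. (2646 - 1) mod 13 = 6, so t(2646) = t(7) = 36.

36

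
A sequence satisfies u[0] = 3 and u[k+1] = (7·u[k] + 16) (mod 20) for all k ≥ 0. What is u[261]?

Listing terms: u[0] = 3; u[1] = 17; u[2] = 15; u[3] = 1; u[4] = 3.
The sequence repeats with period 4.
(261 - 0) mod 4 = 1, so u[261] = u[1] = 17.

17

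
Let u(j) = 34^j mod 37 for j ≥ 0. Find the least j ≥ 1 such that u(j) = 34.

Computing terms: u(0) = 1, u(1) = 34, u(2) = 9, u(3) = 10, u(4) = 7, u(5) = 16, u(6) = 26, u(7) = 33, u(8) = 12, u(9) = 1.
The sequence repeats with period 9.
The value 34 first appears (with j ≥ 1) at u(1).

1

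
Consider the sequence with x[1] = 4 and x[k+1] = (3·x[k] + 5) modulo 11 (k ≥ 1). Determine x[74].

Computing terms: x[1] = 4; x[2] = 6; x[3] = 1; x[4] = 8; x[5] = 7; x[6] = 4.
The sequence repeats with period 5.
(74 - 1) mod 5 = 3, so x[74] = x[4] = 8.

8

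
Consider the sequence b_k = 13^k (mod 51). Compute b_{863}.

b_0 = 1; b_1 = 13; b_2 = 16; b_3 = 4; b_4 = 1.
The sequence repeats with period 4.
(863 - 0) mod 4 = 3, so b_{863} = b_3 = 4.

4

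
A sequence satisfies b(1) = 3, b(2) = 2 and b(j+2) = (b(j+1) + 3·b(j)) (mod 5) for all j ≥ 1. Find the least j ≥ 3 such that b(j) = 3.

14

Computing terms: b(1) = 3,  b(2) = 2,  b(3) = 1,  b(4) = 2,  b(5) = 0,  b(6) = 1,  b(7) = 1,  b(8) = 4,  b(9) = 2,  b(10) = 4,  b(11) = 0,  b(12) = 2,  b(13) = 2,  b(14) = 3,  b(15) = 4,  b(16) = 3,  b(17) = 0,  b(18) = 4,  b(19) = 4,  b(20) = 1,  b(21) = 3,  b(22) = 1,  b(23) = 0,  b(24) = 3,  b(25) = 3,  b(26) = 2.
Since (b(25), b(26)) = (b(1), b(2)) = (3, 2) (two consecutive terms determine the rest), the sequence is periodic with period 24.
The value 3 first appears (with j ≥ 3) at b(14).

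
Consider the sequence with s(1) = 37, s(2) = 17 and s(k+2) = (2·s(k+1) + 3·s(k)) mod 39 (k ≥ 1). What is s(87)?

28

s(1) = 37,  s(2) = 17,  s(3) = 28,  s(4) = 29,  s(5) = 25,  s(6) = 20,  s(7) = 37,  s(8) = 17.
Since (s(7), s(8)) = (s(1), s(2)) = (37, 17) (two consecutive terms determine the rest), the sequence is periodic with period 6.
So s(87) = s(1 + ((87-1) mod 6)) = s(3) = 28.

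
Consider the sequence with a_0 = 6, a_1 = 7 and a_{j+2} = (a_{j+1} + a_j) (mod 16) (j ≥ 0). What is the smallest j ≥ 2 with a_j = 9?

Computing terms: a_0 = 6; a_1 = 7; a_2 = 13; a_3 = 4; a_4 = 1; a_5 = 5; a_6 = 6; a_7 = 11; a_8 = 1; a_9 = 12; a_{10} = 13; a_{11} = 9; a_{12} = 6; a_{13} = 15; a_{14} = 5; a_{15} = 4; a_{16} = 9; a_{17} = 13; a_{18} = 6; a_{19} = 3; a_{20} = 9; a_{21} = 12; a_{22} = 5; a_{23} = 1; a_{24} = 6; a_{25} = 7.
The sequence repeats with period 24.
The value 9 first appears (with j ≥ 2) at a_{11}.

11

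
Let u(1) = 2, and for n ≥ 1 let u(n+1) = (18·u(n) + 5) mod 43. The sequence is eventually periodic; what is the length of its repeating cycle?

42

Listing terms: u(1) = 2, u(2) = 41, u(3) = 12, u(4) = 6, u(5) = 27, u(6) = 18, u(7) = 28, u(8) = 36, u(9) = 8, u(10) = 20, u(11) = 21, u(12) = 39, u(13) = 19, u(14) = 3, u(15) = 16, u(16) = 35, u(17) = 33, u(18) = 40, u(19) = 37, u(20) = 26, u(21) = 0, u(22) = 5, u(23) = 9, u(24) = 38, u(25) = 1, u(26) = 23, u(27) = 32, u(28) = 22, u(29) = 14, u(30) = 42, u(31) = 30, u(32) = 29, u(33) = 11, u(34) = 31, u(35) = 4, u(36) = 34, u(37) = 15, u(38) = 17, u(39) = 10, u(40) = 13, u(41) = 24, u(42) = 7, u(43) = 2.
The sequence repeats with period 42.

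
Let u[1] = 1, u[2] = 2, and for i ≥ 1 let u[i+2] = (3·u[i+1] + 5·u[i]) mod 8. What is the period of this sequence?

12

We have u[1] = 1; u[2] = 2; u[3] = 3; u[4] = 3; u[5] = 0; u[6] = 7; u[7] = 5; u[8] = 2; u[9] = 7; u[10] = 7; u[11] = 0; u[12] = 3; u[13] = 1; u[14] = 2.
The sequence repeats with period 12.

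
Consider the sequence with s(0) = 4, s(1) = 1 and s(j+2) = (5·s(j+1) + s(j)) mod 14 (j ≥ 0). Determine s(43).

We have s(0) = 4; s(1) = 1; s(2) = 9; s(3) = 4; s(4) = 1.
The sequence repeats with period 3.
So s(43) = s(0 + ((43-0) mod 3)) = s(1) = 1.

1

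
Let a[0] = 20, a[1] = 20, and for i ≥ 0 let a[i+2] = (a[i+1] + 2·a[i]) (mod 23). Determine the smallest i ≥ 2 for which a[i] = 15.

We have a[0] = 20, a[1] = 20, a[2] = 14, a[3] = 8, a[4] = 13, a[5] = 6, a[6] = 9, a[7] = 21, a[8] = 16, a[9] = 12, a[10] = 21, a[11] = 22, a[12] = 18, a[13] = 16, a[14] = 6, a[15] = 15, a[16] = 4, a[17] = 11, a[18] = 19, a[19] = 18, a[20] = 10, a[21] = 0, a[22] = 20, a[23] = 20.
Since (a[22], a[23]) = (a[0], a[1]) = (20, 20) (two consecutive terms determine the rest), the sequence is periodic with period 22.
The value 15 first appears (with i ≥ 2) at a[15].

15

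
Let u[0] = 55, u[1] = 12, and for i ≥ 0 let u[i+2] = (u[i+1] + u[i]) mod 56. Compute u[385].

12

Listing terms: u[0] = 55,  u[1] = 12,  u[2] = 11,  u[3] = 23,  u[4] = 34,  u[5] = 1,  u[6] = 35,  u[7] = 36,  u[8] = 15,  u[9] = 51,  u[10] = 10,  u[11] = 5,  u[12] = 15,  u[13] = 20,  u[14] = 35,  u[15] = 55,  u[16] = 34,  u[17] = 33,  u[18] = 11,  u[19] = 44,  u[20] = 55,  u[21] = 43,  u[22] = 42,  u[23] = 29,  u[24] = 15,  u[25] = 44,  u[26] = 3,  u[27] = 47,  u[28] = 50,  u[29] = 41,  u[30] = 35,  u[31] = 20,  u[32] = 55,  u[33] = 19,  u[34] = 18,  u[35] = 37,  u[36] = 55,  u[37] = 36,  u[38] = 35,  u[39] = 15,  u[40] = 50,  u[41] = 9,  u[42] = 3,  u[43] = 12,  u[44] = 15,  u[45] = 27,  u[46] = 42,  u[47] = 13,  u[48] = 55,  u[49] = 12.
The sequence repeats with period 48.
(385 - 0) mod 48 = 1, so u[385] = u[1] = 12.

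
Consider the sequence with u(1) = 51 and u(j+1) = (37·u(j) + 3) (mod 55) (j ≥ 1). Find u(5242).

We have u(1) = 51,  u(2) = 20,  u(3) = 28,  u(4) = 49,  u(5) = 1,  u(6) = 40,  u(7) = 53,  u(8) = 39,  u(9) = 16,  u(10) = 45,  u(11) = 18,  u(12) = 9,  u(13) = 6,  u(14) = 5,  u(15) = 23,  u(16) = 29,  u(17) = 31,  u(18) = 50,  u(19) = 38,  u(20) = 34,  u(21) = 51.
The sequence repeats with period 20.
(5242 - 1) mod 20 = 1, so u(5242) = u(2) = 20.

20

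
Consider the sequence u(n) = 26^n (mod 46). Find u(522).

We have u(1) = 26,  u(2) = 32,  u(3) = 4,  u(4) = 12,  u(5) = 36,  u(6) = 16,  u(7) = 2,  u(8) = 6,  u(9) = 18,  u(10) = 8,  u(11) = 24,  u(12) = 26.
The sequence repeats with period 11.
(522 - 1) mod 11 = 4, so u(522) = u(5) = 36.

36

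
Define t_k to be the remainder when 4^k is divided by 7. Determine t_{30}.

1

Listing terms: t_0 = 1,  t_1 = 4,  t_2 = 2,  t_3 = 1.
The sequence repeats with period 3.
So t_{30} = t_{0 + ((30-0) mod 3)} = t_0 = 1.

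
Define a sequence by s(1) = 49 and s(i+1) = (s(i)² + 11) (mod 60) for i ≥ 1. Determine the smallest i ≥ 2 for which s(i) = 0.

s(1) = 49, s(2) = 12, s(3) = 35, s(4) = 36, s(5) = 47, s(6) = 0, s(7) = 11, s(8) = 12.
Since s(8) = s(2) = 12, the sequence is eventually periodic: after a pre-period of length 1 it cycles with period 6.
The value 0 first appears (with i ≥ 2) at s(6).

6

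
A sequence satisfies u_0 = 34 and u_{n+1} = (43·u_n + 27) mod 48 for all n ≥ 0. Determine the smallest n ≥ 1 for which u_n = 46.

6

Listing terms: u_0 = 34,  u_1 = 1,  u_2 = 22,  u_3 = 13,  u_4 = 10,  u_5 = 25,  u_6 = 46,  u_7 = 37,  u_8 = 34.
The sequence repeats with period 8.
The value 46 first appears (with n ≥ 1) at u_6.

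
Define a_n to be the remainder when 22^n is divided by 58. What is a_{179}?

Listing terms: a_0 = 1; a_1 = 22; a_2 = 20; a_3 = 34; a_4 = 52; a_5 = 42; a_6 = 54; a_7 = 28; a_8 = 36; a_9 = 38; a_{10} = 24; a_{11} = 6; a_{12} = 16; a_{13} = 4; a_{14} = 30; a_{15} = 22.
Since a_{15} = a_1 = 22, the sequence is eventually periodic: after a pre-period of length 1 it cycles with period 14.
For n ≥ 1, a_n depends only on (n - 1) mod 14. (179 - 1) mod 14 = 10, so a_{179} = a_{11} = 6.

6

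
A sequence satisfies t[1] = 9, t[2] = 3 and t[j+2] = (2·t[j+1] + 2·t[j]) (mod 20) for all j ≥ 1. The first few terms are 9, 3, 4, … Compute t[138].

0

Computing terms: t[1] = 9; t[2] = 3; t[3] = 4; t[4] = 14; t[5] = 16; t[6] = 0; t[7] = 12; t[8] = 4; t[9] = 12; t[10] = 12; t[11] = 8; t[12] = 0; t[13] = 16; t[14] = 12; t[15] = 16; t[16] = 16; t[17] = 4; t[18] = 0; t[19] = 8; t[20] = 16; t[21] = 8; t[22] = 8; t[23] = 12; t[24] = 0; t[25] = 4; t[26] = 8; t[27] = 4; t[28] = 4; t[29] = 16; t[30] = 0.
Since (t[29], t[30]) = (t[5], t[6]) = (16, 0) (two consecutive terms determine the rest), the sequence is eventually periodic: after a pre-period of length 4 it cycles with period 24.
For j ≥ 5, t[j] depends only on (j - 5) mod 24. (138 - 5) mod 24 = 13, so t[138] = t[18] = 0.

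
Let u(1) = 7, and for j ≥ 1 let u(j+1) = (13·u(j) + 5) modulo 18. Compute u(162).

14

Listing terms: u(1) = 7, u(2) = 6, u(3) = 11, u(4) = 4, u(5) = 3, u(6) = 8, u(7) = 1, u(8) = 0, u(9) = 5, u(10) = 16, u(11) = 15, u(12) = 2, u(13) = 13, u(14) = 12, u(15) = 17, u(16) = 10, u(17) = 9, u(18) = 14, u(19) = 7.
Since u(19) = u(1) = 7, the sequence is periodic with period 18.
So u(162) = u(1 + ((162-1) mod 18)) = u(18) = 14.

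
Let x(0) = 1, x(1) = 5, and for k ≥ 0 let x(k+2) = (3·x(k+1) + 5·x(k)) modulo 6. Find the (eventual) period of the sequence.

12

We have x(0) = 1, x(1) = 5, x(2) = 2, x(3) = 1, x(4) = 1, x(5) = 2, x(6) = 5, x(7) = 1, x(8) = 4, x(9) = 5, x(10) = 5, x(11) = 4, x(12) = 1, x(13) = 5.
Since (x(12), x(13)) = (x(0), x(1)) = (1, 5) (two consecutive terms determine the rest), the sequence is periodic with period 12.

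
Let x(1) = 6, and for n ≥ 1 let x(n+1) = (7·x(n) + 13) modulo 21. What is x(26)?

x(1) = 6; x(2) = 13; x(3) = 20; x(4) = 6.
Since x(4) = x(1) = 6, the sequence is periodic with period 3.
(26 - 1) mod 3 = 1, so x(26) = x(2) = 13.

13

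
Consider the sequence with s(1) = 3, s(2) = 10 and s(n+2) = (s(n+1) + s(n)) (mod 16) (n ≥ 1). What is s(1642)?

s(1) = 3,  s(2) = 10,  s(3) = 13,  s(4) = 7,  s(5) = 4,  s(6) = 11,  s(7) = 15,  s(8) = 10,  s(9) = 9,  s(10) = 3,  s(11) = 12,  s(12) = 15,  s(13) = 11,  s(14) = 10,  s(15) = 5,  s(16) = 15,  s(17) = 4,  s(18) = 3,  s(19) = 7,  s(20) = 10,  s(21) = 1,  s(22) = 11,  s(23) = 12,  s(24) = 7,  s(25) = 3,  s(26) = 10.
Since (s(25), s(26)) = (s(1), s(2)) = (3, 10) (two consecutive terms determine the rest), the sequence is periodic with period 24.
(1642 - 1) mod 24 = 9, so s(1642) = s(10) = 3.

3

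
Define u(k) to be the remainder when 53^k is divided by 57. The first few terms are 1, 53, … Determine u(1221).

Computing terms: u(0) = 1; u(1) = 53; u(2) = 16; u(3) = 50; u(4) = 28; u(5) = 2; u(6) = 49; u(7) = 32; u(8) = 43; u(9) = 56; u(10) = 4; u(11) = 41; u(12) = 7; u(13) = 29; u(14) = 55; u(15) = 8; u(16) = 25; u(17) = 14; u(18) = 1.
The sequence repeats with period 18.
So u(1221) = u(0 + ((1221-0) mod 18)) = u(15) = 8.

8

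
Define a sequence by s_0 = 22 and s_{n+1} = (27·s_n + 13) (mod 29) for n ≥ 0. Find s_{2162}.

s_0 = 22; s_1 = 27; s_2 = 17; s_3 = 8; s_4 = 26; s_5 = 19; s_6 = 4; s_7 = 5; s_8 = 3; s_9 = 7; s_{10} = 28; s_{11} = 15; s_{12} = 12; s_{13} = 18; s_{14} = 6; s_{15} = 1; s_{16} = 11; s_{17} = 20; s_{18} = 2; s_{19} = 9; s_{20} = 24; s_{21} = 23; s_{22} = 25; s_{23} = 21; s_{24} = 0; s_{25} = 13; s_{26} = 16; s_{27} = 10; s_{28} = 22.
Since s_{28} = s_0 = 22, the sequence is periodic with period 28.
So s_{2162} = s_{0 + ((2162-0) mod 28)} = s_6 = 4.

4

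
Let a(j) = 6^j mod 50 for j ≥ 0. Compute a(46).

6

Computing terms: a(0) = 1; a(1) = 6; a(2) = 36; a(3) = 16; a(4) = 46; a(5) = 26; a(6) = 6.
Since a(6) = a(1) = 6, the sequence is eventually periodic: after a pre-period of length 1 it cycles with period 5.
For j ≥ 1, a(j) depends only on (j - 1) mod 5. (46 - 1) mod 5 = 0, so a(46) = a(1) = 6.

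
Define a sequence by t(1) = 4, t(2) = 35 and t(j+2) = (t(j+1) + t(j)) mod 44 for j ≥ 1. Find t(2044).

t(1) = 4, t(2) = 35, t(3) = 39, t(4) = 30, t(5) = 25, t(6) = 11, t(7) = 36, t(8) = 3, t(9) = 39, t(10) = 42, t(11) = 37, t(12) = 35, t(13) = 28, t(14) = 19, t(15) = 3, t(16) = 22, t(17) = 25, t(18) = 3, t(19) = 28, t(20) = 31, t(21) = 15, t(22) = 2, t(23) = 17, t(24) = 19, t(25) = 36, t(26) = 11, t(27) = 3, t(28) = 14, t(29) = 17, t(30) = 31, t(31) = 4, t(32) = 35.
The sequence repeats with period 30.
(2044 - 1) mod 30 = 3, so t(2044) = t(4) = 30.

30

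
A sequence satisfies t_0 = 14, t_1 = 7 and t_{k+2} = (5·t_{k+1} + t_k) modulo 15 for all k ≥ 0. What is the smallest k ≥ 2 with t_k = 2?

Computing terms: t_0 = 14; t_1 = 7; t_2 = 4; t_3 = 12; t_4 = 4; t_5 = 2; t_6 = 14; t_7 = 12; t_8 = 14; t_9 = 7.
The sequence repeats with period 8.
The value 2 first appears (with k ≥ 2) at t_5.

5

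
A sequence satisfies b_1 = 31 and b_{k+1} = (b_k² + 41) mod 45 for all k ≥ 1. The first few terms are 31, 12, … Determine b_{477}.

We have b_1 = 31, b_2 = 12, b_3 = 5, b_4 = 21, b_5 = 32, b_6 = 30, b_7 = 41, b_8 = 12.
Since b_8 = b_2 = 12, the sequence is eventually periodic: after a pre-period of length 1 it cycles with period 6.
For k ≥ 2, b_k depends only on (k - 2) mod 6. (477 - 2) mod 6 = 1, so b_{477} = b_3 = 5.

5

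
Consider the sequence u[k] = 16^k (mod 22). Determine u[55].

We have u[1] = 16, u[2] = 14, u[3] = 4, u[4] = 20, u[5] = 12, u[6] = 16.
The sequence repeats with period 5.
So u[55] = u[1 + ((55-1) mod 5)] = u[5] = 12.

12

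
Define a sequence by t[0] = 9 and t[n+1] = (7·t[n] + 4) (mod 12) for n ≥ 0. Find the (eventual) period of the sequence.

6

Computing terms: t[0] = 9; t[1] = 7; t[2] = 5; t[3] = 3; t[4] = 1; t[5] = 11; t[6] = 9.
Since t[6] = t[0] = 9, the sequence is periodic with period 6.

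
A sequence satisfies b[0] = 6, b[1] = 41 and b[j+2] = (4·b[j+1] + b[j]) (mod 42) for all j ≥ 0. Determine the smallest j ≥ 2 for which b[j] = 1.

5

b[0] = 6; b[1] = 41; b[2] = 2; b[3] = 7; b[4] = 30; b[5] = 1; b[6] = 34; b[7] = 11; b[8] = 36; b[9] = 29; b[10] = 26; b[11] = 7; b[12] = 12; b[13] = 13; b[14] = 22; b[15] = 17; b[16] = 6; b[17] = 41.
The sequence repeats with period 16.
The value 1 first appears (with j ≥ 2) at b[5].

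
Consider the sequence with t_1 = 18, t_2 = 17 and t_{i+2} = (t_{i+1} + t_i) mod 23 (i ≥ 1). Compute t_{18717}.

16

Computing terms: t_1 = 18,  t_2 = 17,  t_3 = 12,  t_4 = 6,  t_5 = 18,  t_6 = 1,  t_7 = 19,  t_8 = 20,  t_9 = 16,  t_{10} = 13,  t_{11} = 6,  t_{12} = 19,  t_{13} = 2,  t_{14} = 21,  t_{15} = 0,  t_{16} = 21,  t_{17} = 21,  t_{18} = 19,  t_{19} = 17,  t_{20} = 13,  t_{21} = 7,  t_{22} = 20,  t_{23} = 4,  t_{24} = 1,  t_{25} = 5,  t_{26} = 6,  t_{27} = 11,  t_{28} = 17,  t_{29} = 5,  t_{30} = 22,  t_{31} = 4,  t_{32} = 3,  t_{33} = 7,  t_{34} = 10,  t_{35} = 17,  t_{36} = 4,  t_{37} = 21,  t_{38} = 2,  t_{39} = 0,  t_{40} = 2,  t_{41} = 2,  t_{42} = 4,  t_{43} = 6,  t_{44} = 10,  t_{45} = 16,  t_{46} = 3,  t_{47} = 19,  t_{48} = 22,  t_{49} = 18,  t_{50} = 17.
The sequence repeats with period 48.
So t_{18717} = t_{1 + ((18717-1) mod 48)} = t_{45} = 16.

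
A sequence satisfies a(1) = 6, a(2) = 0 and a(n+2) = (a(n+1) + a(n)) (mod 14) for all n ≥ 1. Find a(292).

We have a(1) = 6, a(2) = 0, a(3) = 6, a(4) = 6, a(5) = 12, a(6) = 4, a(7) = 2, a(8) = 6, a(9) = 8, a(10) = 0, a(11) = 8, a(12) = 8, a(13) = 2, a(14) = 10, a(15) = 12, a(16) = 8, a(17) = 6, a(18) = 0.
Since (a(17), a(18)) = (a(1), a(2)) = (6, 0) (two consecutive terms determine the rest), the sequence is periodic with period 16.
So a(292) = a(1 + ((292-1) mod 16)) = a(4) = 6.

6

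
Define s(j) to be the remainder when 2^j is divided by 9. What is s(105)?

We have s(0) = 1; s(1) = 2; s(2) = 4; s(3) = 8; s(4) = 7; s(5) = 5; s(6) = 1.
Since s(6) = s(0) = 1, the sequence is periodic with period 6.
So s(105) = s(0 + ((105-0) mod 6)) = s(3) = 8.

8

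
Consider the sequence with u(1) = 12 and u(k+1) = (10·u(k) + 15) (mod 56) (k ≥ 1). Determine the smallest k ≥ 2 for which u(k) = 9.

We have u(1) = 12, u(2) = 23, u(3) = 21, u(4) = 1, u(5) = 25, u(6) = 41, u(7) = 33, u(8) = 9, u(9) = 49, u(10) = 1.
Since u(10) = u(4) = 1, the sequence is eventually periodic: after a pre-period of length 3 it cycles with period 6.
The value 9 first appears (with k ≥ 2) at u(8).

8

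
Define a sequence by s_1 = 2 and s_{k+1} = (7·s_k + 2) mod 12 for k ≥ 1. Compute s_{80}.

Computing terms: s_1 = 2; s_2 = 4; s_3 = 6; s_4 = 8; s_5 = 10; s_6 = 0; s_7 = 2.
Since s_7 = s_1 = 2, the sequence is periodic with period 6.
(80 - 1) mod 6 = 1, so s_{80} = s_2 = 4.

4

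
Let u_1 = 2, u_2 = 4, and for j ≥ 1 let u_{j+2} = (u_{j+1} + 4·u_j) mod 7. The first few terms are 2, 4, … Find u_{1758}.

u_1 = 2; u_2 = 4; u_3 = 5; u_4 = 0; u_5 = 6; u_6 = 6; u_7 = 2; u_8 = 5; u_9 = 6; u_{10} = 5; u_{11} = 1; u_{12} = 0; u_{13} = 4; u_{14} = 4; u_{15} = 6; u_{16} = 1; u_{17} = 4; u_{18} = 1; u_{19} = 3; u_{20} = 0; u_{21} = 5; u_{22} = 5; u_{23} = 4; u_{24} = 3; u_{25} = 5; u_{26} = 3; u_{27} = 2; u_{28} = 0; u_{29} = 1; u_{30} = 1; u_{31} = 5; u_{32} = 2; u_{33} = 1; u_{34} = 2; u_{35} = 6; u_{36} = 0; u_{37} = 3; u_{38} = 3; u_{39} = 1; u_{40} = 6; u_{41} = 3; u_{42} = 6; u_{43} = 4; u_{44} = 0; u_{45} = 2; u_{46} = 2; u_{47} = 3; u_{48} = 4; u_{49} = 2; u_{50} = 4.
The sequence repeats with period 48.
(1758 - 1) mod 48 = 29, so u_{1758} = u_{30} = 1.

1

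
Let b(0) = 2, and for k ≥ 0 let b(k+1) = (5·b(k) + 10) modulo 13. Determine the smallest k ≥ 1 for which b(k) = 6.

2

We have b(0) = 2, b(1) = 7, b(2) = 6, b(3) = 1, b(4) = 2.
The sequence repeats with period 4.
The value 6 first appears (with k ≥ 1) at b(2).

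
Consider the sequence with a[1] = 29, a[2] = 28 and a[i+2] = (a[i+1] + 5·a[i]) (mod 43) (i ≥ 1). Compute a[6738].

29

a[1] = 29,  a[2] = 28,  a[3] = 1,  a[4] = 12,  a[5] = 17,  a[6] = 34,  a[7] = 33,  a[8] = 31,  a[9] = 24,  a[10] = 7,  a[11] = 41,  a[12] = 33,  a[13] = 23,  a[14] = 16,  a[15] = 2,  a[16] = 39,  a[17] = 6,  a[18] = 29,  a[19] = 16,  a[20] = 32,  a[21] = 26,  a[22] = 14,  a[23] = 15,  a[24] = 42,  a[25] = 31,  a[26] = 26,  a[27] = 9,  a[28] = 10,  a[29] = 12,  a[30] = 19,  a[31] = 36,  a[32] = 2,  a[33] = 10,  a[34] = 20,  a[35] = 27,  a[36] = 41,  a[37] = 4,  a[38] = 37,  a[39] = 14,  a[40] = 27,  a[41] = 11,  a[42] = 17,  a[43] = 29,  a[44] = 28.
The sequence repeats with period 42.
(6738 - 1) mod 42 = 17, so a[6738] = a[18] = 29.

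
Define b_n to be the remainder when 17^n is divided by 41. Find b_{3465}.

14

Listing terms: b_0 = 1, b_1 = 17, b_2 = 2, b_3 = 34, b_4 = 4, b_5 = 27, b_6 = 8, b_7 = 13, b_8 = 16, b_9 = 26, b_{10} = 32, b_{11} = 11, b_{12} = 23, b_{13} = 22, b_{14} = 5, b_{15} = 3, b_{16} = 10, b_{17} = 6, b_{18} = 20, b_{19} = 12, b_{20} = 40, b_{21} = 24, b_{22} = 39, b_{23} = 7, b_{24} = 37, b_{25} = 14, b_{26} = 33, b_{27} = 28, b_{28} = 25, b_{29} = 15, b_{30} = 9, b_{31} = 30, b_{32} = 18, b_{33} = 19, b_{34} = 36, b_{35} = 38, b_{36} = 31, b_{37} = 35, b_{38} = 21, b_{39} = 29, b_{40} = 1.
Since b_{40} = b_0 = 1, the sequence is periodic with period 40.
(3465 - 0) mod 40 = 25, so b_{3465} = b_{25} = 14.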